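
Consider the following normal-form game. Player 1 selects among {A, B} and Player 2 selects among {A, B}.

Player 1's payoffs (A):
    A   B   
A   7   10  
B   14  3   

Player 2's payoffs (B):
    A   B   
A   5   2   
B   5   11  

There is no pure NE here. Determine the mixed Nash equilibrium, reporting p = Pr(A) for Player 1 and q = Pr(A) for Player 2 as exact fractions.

p = 2/3, q = 1/2

Each player's mixing probability is pinned down by making the *other* player indifferent.
Player 2 indifferent between A and B: p·5 + (1−p)·5 = p·2 + (1−p)·11 ⟹ 5 + 0p = 11 + (-9)p ⟹ p = 2/3.
Player 1 indifferent between A and B: q·7 + (1−q)·10 = q·14 + (1−q)·3 ⟹ 10 + (-3)q = 3 + 11q ⟹ q = 1/2.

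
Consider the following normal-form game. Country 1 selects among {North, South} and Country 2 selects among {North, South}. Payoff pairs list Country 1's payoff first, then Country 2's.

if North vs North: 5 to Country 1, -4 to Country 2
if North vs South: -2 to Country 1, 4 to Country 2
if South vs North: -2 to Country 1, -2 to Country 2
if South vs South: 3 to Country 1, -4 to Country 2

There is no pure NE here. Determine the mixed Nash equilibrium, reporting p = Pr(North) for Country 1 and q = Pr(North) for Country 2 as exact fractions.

p = 1/5, q = 5/12

In a mixed NE each player is indifferent between their pure strategies, so the opponent's mix sets the indifference.
Country 2 indifferent between North and South: p·(-4) + (1−p)·(-2) = p·4 + (1−p)·(-4) ⟹ (-2) + (-2)p = (-4) + 8p ⟹ p = 1/5.
Country 1 indifferent between North and South: q·5 + (1−q)·(-2) = q·(-2) + (1−q)·3 ⟹ (-2) + 7q = 3 + (-5)q ⟹ q = 5/12.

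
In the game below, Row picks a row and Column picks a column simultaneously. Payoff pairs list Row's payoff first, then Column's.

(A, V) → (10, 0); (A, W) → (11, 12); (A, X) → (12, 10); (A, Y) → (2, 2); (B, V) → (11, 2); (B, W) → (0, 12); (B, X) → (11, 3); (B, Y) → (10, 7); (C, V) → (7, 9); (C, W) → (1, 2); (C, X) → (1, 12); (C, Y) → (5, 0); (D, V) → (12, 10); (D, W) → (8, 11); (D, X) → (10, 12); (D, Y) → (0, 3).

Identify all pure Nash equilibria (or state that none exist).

Find each player's best response to every opponent strategy; NE are the intersections.
Row's best responses — vs V: D (payoff 12); vs W: A (payoff 11); vs X: A (payoff 12); vs Y: B (payoff 10).
Column's best responses — vs A: W (payoff 12); vs B: W (payoff 12); vs C: X (payoff 12); vs D: X (payoff 12).
The only mutual best response is (A, W); neither player gains by switching there.

(A, W)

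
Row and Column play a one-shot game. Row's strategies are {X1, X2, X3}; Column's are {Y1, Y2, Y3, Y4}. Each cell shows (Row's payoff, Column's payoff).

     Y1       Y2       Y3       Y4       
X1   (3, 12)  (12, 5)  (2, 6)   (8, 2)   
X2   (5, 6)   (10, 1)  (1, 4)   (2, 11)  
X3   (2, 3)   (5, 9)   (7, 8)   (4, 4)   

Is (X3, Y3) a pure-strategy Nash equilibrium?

Holding Column at Y3: Row gets 7 from X3, versus 2 from X1, 1 from X2. No profitable deviation for Row.
Holding Row at X3: Column gets 8 from Y3 but could get 9 by switching to Y2. Column has a profitable deviation.

No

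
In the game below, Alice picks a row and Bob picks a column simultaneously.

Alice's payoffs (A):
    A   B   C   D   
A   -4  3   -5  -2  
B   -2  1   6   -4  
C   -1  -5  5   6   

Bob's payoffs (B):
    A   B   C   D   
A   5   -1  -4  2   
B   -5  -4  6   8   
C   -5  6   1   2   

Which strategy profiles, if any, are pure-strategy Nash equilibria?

A profile is a Nash equilibrium when each player is best-responding to the other.
Alice's best responses — vs A: C (payoff -1); vs B: A (payoff 3); vs C: B (payoff 6); vs D: C (payoff 6).
Bob's best responses — vs A: A (payoff 5); vs B: D (payoff 8); vs C: B (payoff 6).
No cell has both players best-responding. For instance, Alice's best reply to C is B, but against B Bob prefers D over C.

None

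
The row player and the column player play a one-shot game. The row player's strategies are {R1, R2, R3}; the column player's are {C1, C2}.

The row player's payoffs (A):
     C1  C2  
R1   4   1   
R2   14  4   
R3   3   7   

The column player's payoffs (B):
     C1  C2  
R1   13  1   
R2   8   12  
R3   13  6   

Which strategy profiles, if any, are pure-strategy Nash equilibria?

None

Find each player's best response to every opponent strategy; NE are the intersections.
The row player's best responses — vs C1: R2 (payoff 14); vs C2: R3 (payoff 7).
The column player's best responses — vs R1: C1 (payoff 13); vs R2: C2 (payoff 12); vs R3: C1 (payoff 13).
No cell has both players best-responding. For instance, the row player's best reply to C1 is R2, but against R2 the column player prefers C2 over C1.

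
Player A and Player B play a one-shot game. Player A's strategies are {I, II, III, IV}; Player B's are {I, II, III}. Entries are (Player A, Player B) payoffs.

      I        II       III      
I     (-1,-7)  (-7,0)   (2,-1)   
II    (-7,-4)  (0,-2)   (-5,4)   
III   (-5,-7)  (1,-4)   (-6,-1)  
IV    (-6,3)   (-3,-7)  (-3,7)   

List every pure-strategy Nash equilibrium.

None

Check mutual best responses: a cell is a NE iff neither player can gain by unilaterally deviating.
Player A's best responses — vs I: I (payoff -1); vs II: III (payoff 1); vs III: I (payoff 2).
Player B's best responses — vs I: II (payoff 0); vs II: III (payoff 4); vs III: III (payoff -1); vs IV: III (payoff 7).
No cell has both players best-responding. For instance, Player A's best reply to II is III, but against III Player B prefers III over II.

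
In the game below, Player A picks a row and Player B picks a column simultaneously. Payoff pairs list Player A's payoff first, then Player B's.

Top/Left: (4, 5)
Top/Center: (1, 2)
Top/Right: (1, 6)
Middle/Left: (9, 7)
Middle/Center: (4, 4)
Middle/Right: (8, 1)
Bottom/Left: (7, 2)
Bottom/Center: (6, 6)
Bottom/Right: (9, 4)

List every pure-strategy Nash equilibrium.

Check mutual best responses: a cell is a NE iff neither player can gain by unilaterally deviating.
Player A's best responses — vs Left: Middle (payoff 9); vs Center: Bottom (payoff 6); vs Right: Bottom (payoff 9).
Player B's best responses — vs Top: Right (payoff 6); vs Middle: Left (payoff 7); vs Bottom: Center (payoff 6).
Mutual best responses occur at (Middle, Left) and (Bottom, Center); at each, neither player gains by switching.

(Middle, Left) and (Bottom, Center)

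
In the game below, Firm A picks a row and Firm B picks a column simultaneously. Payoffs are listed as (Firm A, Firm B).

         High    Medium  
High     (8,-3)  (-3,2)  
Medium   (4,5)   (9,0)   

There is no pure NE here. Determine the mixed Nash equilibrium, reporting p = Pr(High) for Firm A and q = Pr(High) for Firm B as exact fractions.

p = 1/2, q = 3/4

Each player's mixing probability is pinned down by making the *other* player indifferent.
Firm B indifferent between High and Medium: p·(-3) + (1−p)·5 = p·2 + (1−p)·0 ⟹ 5 + (-8)p = 0 + 2p ⟹ p = 1/2.
Firm A indifferent between High and Medium: q·8 + (1−q)·(-3) = q·4 + (1−q)·9 ⟹ (-3) + 11q = 9 + (-5)q ⟹ q = 3/4.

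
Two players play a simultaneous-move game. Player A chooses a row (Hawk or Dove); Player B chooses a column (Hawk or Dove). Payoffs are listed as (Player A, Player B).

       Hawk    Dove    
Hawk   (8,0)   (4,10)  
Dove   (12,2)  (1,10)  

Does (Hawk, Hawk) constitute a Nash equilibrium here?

Holding Player B at Hawk: Player A gets 8 from Hawk but could get 12 by switching to Dove. Player A has a profitable deviation.

No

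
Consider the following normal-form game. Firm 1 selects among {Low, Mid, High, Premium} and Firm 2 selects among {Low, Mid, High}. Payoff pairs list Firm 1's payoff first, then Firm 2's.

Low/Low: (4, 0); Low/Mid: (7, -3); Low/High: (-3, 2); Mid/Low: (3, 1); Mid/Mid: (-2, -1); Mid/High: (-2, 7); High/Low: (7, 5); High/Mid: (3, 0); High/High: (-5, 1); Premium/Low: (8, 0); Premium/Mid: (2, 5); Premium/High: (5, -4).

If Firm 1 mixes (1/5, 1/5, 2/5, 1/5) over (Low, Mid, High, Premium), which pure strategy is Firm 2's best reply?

Compute Firm 2's expected payoff from each pure strategy against the given mix.
Low: (1/5)·0 + (1/5)·1 + (2/5)·5 + (1/5)·0 = 11/5
Mid: (1/5)·(-3) + (1/5)·(-1) + (2/5)·0 + (1/5)·5 = 1/5
High: (1/5)·2 + (1/5)·7 + (2/5)·1 + (1/5)·(-4) = 7/5
Highest expected payoff is 11/5, from Low.

Low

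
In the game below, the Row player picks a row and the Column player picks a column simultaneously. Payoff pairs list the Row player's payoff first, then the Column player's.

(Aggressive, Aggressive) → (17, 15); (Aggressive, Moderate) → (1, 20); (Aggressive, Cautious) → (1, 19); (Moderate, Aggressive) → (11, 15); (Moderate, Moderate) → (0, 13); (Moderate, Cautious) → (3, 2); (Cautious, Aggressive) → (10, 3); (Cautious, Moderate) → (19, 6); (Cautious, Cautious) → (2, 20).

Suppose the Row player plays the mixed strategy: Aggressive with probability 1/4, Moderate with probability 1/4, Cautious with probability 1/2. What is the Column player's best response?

Compute the Column player's expected payoff from each pure strategy against the given mix.
Aggressive: (1/4)·15 + (1/4)·15 + (1/2)·3 = 9
Moderate: (1/4)·20 + (1/4)·13 + (1/2)·6 = 45/4
Cautious: (1/4)·19 + (1/4)·2 + (1/2)·20 = 61/4
Highest expected payoff is 61/4, from Cautious.

Cautious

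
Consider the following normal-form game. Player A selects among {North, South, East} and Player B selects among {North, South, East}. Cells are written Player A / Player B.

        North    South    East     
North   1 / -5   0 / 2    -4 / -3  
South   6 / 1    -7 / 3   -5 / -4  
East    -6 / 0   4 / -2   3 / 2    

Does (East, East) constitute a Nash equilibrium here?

Holding Player B at East: Player A gets 3 from East, versus -4 from North, -5 from South. No profitable deviation for Player A.
Holding Player A at East: Player B gets 2 from East, versus 0 from North, -2 from South. No profitable deviation for Player B either.

Yes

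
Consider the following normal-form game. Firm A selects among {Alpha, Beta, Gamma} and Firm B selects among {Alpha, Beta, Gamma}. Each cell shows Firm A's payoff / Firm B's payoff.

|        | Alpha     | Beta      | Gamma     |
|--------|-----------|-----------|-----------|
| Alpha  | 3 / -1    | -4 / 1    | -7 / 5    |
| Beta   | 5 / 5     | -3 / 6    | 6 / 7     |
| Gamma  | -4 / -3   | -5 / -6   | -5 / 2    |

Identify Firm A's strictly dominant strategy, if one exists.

Beta

Check whether one of Firm A's strategies beats all alternatives regardless of what the opponent does.
Beta strictly dominates: vs Alpha: 5 > each of {3, -4}; vs Beta: -3 > each of {-4, -5}; vs Gamma: 6 > each of {-7, -5}.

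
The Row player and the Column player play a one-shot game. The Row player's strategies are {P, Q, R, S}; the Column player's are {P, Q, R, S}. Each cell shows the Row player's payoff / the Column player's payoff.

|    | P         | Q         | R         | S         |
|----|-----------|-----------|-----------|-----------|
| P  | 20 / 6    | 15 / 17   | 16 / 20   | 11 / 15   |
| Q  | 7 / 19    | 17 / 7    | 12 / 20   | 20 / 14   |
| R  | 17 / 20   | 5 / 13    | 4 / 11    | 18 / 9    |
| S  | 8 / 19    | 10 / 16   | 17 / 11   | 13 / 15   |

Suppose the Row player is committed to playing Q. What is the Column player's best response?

R

With the Row player fixed at Q, the Column player's payoffs are: P → 19, Q → 7, R → 20, S → 14.
The maximum is 20, achieved by R.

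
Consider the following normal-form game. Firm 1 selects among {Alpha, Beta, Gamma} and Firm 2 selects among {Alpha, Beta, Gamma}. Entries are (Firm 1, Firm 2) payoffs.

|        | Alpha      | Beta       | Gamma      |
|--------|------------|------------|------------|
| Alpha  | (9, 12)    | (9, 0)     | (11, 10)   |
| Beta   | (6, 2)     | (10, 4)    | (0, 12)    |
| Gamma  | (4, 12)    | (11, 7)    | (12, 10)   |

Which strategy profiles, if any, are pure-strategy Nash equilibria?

(Alpha, Alpha)

A profile is a Nash equilibrium when each player is best-responding to the other.
Firm 1's best responses — vs Alpha: Alpha (payoff 9); vs Beta: Gamma (payoff 11); vs Gamma: Gamma (payoff 12).
Firm 2's best responses — vs Alpha: Alpha (payoff 12); vs Beta: Gamma (payoff 12); vs Gamma: Alpha (payoff 12).
The only mutual best response is (Alpha, Alpha); neither player gains by switching there.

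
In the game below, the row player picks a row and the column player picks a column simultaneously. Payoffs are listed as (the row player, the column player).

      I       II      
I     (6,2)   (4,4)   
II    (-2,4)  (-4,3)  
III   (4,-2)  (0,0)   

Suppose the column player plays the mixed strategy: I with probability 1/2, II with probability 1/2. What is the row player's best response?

I

The row player's best reply maximizes expected payoff against the mix.
I: (1/2)·6 + (1/2)·4 = 5
II: (1/2)·(-2) + (1/2)·(-4) = -3
III: (1/2)·4 + (1/2)·0 = 2
Highest expected payoff is 5, from I.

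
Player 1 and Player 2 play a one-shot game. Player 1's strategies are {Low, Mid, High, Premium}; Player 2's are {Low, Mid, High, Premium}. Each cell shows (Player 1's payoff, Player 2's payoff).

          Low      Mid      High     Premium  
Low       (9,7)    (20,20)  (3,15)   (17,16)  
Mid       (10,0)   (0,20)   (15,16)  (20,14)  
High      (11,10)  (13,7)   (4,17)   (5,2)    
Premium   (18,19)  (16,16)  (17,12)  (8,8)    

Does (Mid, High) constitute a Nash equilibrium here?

No

Holding Player 2 at High: Player 1 gets 15 from Mid but could get 17 by switching to Premium. Player 1 has a profitable deviation.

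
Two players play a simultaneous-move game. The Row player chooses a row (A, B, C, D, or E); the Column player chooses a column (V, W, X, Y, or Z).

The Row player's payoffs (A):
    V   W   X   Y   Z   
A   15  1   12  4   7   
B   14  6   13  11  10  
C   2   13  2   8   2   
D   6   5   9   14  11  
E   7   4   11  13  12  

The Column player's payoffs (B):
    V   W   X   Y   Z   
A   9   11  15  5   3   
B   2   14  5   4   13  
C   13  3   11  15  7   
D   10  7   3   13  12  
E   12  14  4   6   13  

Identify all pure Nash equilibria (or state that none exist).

A profile is a Nash equilibrium when each player is best-responding to the other.
The Row player's best responses — vs V: A (payoff 15); vs W: C (payoff 13); vs X: B (payoff 13); vs Y: D (payoff 14); vs Z: E (payoff 12).
The Column player's best responses — vs A: X (payoff 15); vs B: W (payoff 14); vs C: Y (payoff 15); vs D: Y (payoff 13); vs E: W (payoff 14).
The only mutual best response is (D, Y); neither player gains by switching there.

(D, Y)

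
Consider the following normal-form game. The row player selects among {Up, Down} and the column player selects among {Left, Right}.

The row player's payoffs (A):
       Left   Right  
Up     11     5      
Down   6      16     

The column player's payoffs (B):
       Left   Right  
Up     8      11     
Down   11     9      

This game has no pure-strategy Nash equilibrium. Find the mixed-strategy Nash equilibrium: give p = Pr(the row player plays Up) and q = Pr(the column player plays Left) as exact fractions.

In a mixed NE each player is indifferent between their pure strategies, so the opponent's mix sets the indifference.
The column player indifferent between Left and Right: p·8 + (1−p)·11 = p·11 + (1−p)·9 ⟹ 11 + (-3)p = 9 + 2p ⟹ p = 2/5.
The row player indifferent between Up and Down: q·11 + (1−q)·5 = q·6 + (1−q)·16 ⟹ 5 + 6q = 16 + (-10)q ⟹ q = 11/16.

p = 2/5, q = 11/16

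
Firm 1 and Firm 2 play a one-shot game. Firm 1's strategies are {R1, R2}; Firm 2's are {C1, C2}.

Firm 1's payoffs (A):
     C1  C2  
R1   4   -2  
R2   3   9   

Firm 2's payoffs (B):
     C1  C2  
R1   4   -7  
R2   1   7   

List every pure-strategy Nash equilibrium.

(R1, C1) and (R2, C2)

A profile is a Nash equilibrium when each player is best-responding to the other.
Firm 1's best responses — vs C1: R1 (payoff 4); vs C2: R2 (payoff 9).
Firm 2's best responses — vs R1: C1 (payoff 4); vs R2: C2 (payoff 7).
Mutual best responses occur at (R1, C1) and (R2, C2); at each, neither player gains by switching.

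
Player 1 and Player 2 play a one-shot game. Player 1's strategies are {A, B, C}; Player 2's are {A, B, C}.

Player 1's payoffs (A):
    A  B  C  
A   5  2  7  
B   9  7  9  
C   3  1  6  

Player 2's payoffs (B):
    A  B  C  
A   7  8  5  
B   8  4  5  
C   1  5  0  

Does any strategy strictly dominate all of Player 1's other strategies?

B

A strategy is strictly dominant if it gives Player 1 a strictly higher payoff than every other strategy, against every choice by the opponent.
B strictly dominates: vs A: 9 > each of {5, 3}; vs B: 7 > each of {2, 1}; vs C: 9 > each of {7, 6}.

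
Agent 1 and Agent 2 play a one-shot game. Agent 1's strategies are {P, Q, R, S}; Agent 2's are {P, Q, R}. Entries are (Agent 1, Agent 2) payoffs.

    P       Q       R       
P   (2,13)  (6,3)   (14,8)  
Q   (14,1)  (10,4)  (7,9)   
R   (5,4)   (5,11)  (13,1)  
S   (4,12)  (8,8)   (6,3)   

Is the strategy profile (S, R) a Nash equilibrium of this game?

Holding Agent 2 at R: Agent 1 gets 6 from S but could get 14 by switching to P. Agent 1 has a profitable deviation.

No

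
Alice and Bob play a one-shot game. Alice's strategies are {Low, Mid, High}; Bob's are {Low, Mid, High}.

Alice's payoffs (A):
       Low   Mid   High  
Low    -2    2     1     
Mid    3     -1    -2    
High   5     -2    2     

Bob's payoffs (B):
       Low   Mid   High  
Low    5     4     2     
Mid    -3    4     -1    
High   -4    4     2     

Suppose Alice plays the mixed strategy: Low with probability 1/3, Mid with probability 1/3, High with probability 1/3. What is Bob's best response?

Mid

Bob's best reply maximizes expected payoff against the mix.
Low: (1/3)·5 + (1/3)·(-3) + (1/3)·(-4) = -2/3
Mid: (1/3)·4 + (1/3)·4 + (1/3)·4 = 4
High: (1/3)·2 + (1/3)·(-1) + (1/3)·2 = 1
Highest expected payoff is 4, from Mid.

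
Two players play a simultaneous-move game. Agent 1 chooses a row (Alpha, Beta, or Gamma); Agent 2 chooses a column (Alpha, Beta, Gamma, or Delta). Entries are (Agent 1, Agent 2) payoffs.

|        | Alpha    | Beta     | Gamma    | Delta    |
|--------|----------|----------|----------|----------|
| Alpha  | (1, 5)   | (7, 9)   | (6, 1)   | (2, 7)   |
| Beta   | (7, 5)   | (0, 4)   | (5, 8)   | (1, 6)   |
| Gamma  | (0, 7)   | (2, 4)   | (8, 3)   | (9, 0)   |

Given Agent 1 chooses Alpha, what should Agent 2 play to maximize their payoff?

Beta

With Agent 1 fixed at Alpha, Agent 2's payoffs are: Alpha → 5, Beta → 9, Gamma → 1, Delta → 7.
The maximum is 9, achieved by Beta.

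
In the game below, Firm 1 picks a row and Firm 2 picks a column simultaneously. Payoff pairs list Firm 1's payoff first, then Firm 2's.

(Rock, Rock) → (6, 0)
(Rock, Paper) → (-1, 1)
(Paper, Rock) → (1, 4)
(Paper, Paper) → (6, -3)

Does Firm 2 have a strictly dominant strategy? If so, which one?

Check whether one of Firm 2's strategies beats all alternatives regardless of what the opponent does.
Rock is not dominant: against Rock, Paper gives 1 > 0.
Paper is not dominant: against Paper, Rock gives 4 > -3.
No single strategy is best against every opponent action.

No strictly dominant strategy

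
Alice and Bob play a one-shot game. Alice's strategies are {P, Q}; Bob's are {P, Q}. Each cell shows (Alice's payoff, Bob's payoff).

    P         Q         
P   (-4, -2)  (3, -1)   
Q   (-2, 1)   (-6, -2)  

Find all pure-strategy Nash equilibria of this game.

(P, Q) and (Q, P)

Check mutual best responses: a cell is a NE iff neither player can gain by unilaterally deviating.
Alice's best responses — vs P: Q (payoff -2); vs Q: P (payoff 3).
Bob's best responses — vs P: Q (payoff -1); vs Q: P (payoff 1).
Mutual best responses occur at (P, Q) and (Q, P); at each, neither player gains by switching.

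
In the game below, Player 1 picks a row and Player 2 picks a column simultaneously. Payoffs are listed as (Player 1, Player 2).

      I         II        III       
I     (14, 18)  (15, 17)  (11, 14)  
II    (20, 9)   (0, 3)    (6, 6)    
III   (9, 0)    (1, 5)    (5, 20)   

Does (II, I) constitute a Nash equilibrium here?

Holding Player 2 at I: Player 1 gets 20 from II, versus 14 from I, 9 from III. No profitable deviation for Player 1.
Holding Player 1 at II: Player 2 gets 9 from I, versus 3 from II, 6 from III. No profitable deviation for Player 2 either.

Yes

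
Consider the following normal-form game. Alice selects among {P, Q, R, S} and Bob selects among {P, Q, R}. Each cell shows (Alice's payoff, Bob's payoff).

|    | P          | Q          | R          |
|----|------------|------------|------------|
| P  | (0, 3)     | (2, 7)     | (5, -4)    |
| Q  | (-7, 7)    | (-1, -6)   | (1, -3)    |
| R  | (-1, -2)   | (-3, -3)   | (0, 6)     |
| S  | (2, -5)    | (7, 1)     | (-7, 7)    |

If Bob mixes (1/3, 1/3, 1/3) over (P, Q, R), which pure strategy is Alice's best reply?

P

Compute Alice's expected payoff from each pure strategy against the given mix.
P: (1/3)·0 + (1/3)·2 + (1/3)·5 = 7/3
Q: (1/3)·(-7) + (1/3)·(-1) + (1/3)·1 = -7/3
R: (1/3)·(-1) + (1/3)·(-3) + (1/3)·0 = -4/3
S: (1/3)·2 + (1/3)·7 + (1/3)·(-7) = 2/3
Highest expected payoff is 7/3, from P.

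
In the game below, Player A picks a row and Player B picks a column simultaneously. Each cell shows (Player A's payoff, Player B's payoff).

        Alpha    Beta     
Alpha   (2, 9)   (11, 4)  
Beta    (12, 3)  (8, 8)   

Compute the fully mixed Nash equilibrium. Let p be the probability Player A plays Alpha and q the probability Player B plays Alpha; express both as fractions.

p = 1/2, q = 3/13

In a mixed NE each player is indifferent between their pure strategies, so the opponent's mix sets the indifference.
Player B indifferent between Alpha and Beta: p·9 + (1−p)·3 = p·4 + (1−p)·8 ⟹ 3 + 6p = 8 + (-4)p ⟹ p = 1/2.
Player A indifferent between Alpha and Beta: q·2 + (1−q)·11 = q·12 + (1−q)·8 ⟹ 11 + (-9)q = 8 + 4q ⟹ q = 3/13.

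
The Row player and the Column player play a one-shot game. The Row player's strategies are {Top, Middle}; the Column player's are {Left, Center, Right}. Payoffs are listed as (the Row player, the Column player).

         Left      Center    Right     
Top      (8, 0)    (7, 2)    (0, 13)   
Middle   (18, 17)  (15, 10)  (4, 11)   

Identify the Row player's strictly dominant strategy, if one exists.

Middle

Check whether one of the Row player's strategies beats all alternatives regardless of what the opponent does.
Middle strictly dominates: vs Left: 18 > 8; vs Center: 15 > 7; vs Right: 4 > 0.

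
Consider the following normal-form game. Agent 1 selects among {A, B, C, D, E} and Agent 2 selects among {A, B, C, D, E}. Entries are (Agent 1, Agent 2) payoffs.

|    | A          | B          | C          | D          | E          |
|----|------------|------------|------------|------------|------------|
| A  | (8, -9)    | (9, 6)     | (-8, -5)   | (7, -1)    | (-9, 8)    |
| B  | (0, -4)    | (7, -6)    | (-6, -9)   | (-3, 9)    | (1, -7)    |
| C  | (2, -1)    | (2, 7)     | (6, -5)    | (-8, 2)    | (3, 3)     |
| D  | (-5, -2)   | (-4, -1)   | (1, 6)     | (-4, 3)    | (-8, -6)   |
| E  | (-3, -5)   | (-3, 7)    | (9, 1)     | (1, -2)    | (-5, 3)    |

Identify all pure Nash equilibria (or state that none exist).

Check mutual best responses: a cell is a NE iff neither player can gain by unilaterally deviating.
Agent 1's best responses — vs A: A (payoff 8); vs B: A (payoff 9); vs C: E (payoff 9); vs D: A (payoff 7); vs E: C (payoff 3).
Agent 2's best responses — vs A: E (payoff 8); vs B: D (payoff 9); vs C: B (payoff 7); vs D: C (payoff 6); vs E: B (payoff 7).
No cell has both players best-responding. For instance, Agent 1's best reply to A is A, but against A Agent 2 prefers E over A.

None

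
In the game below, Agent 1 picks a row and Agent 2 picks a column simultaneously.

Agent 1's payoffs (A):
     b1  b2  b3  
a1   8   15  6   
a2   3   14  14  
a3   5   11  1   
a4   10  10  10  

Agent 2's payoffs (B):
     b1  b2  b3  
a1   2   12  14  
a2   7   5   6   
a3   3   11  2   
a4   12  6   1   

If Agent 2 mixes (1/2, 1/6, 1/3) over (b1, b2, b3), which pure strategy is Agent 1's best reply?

a4

Agent 1's best reply maximizes expected payoff against the mix.
a1: (1/2)·8 + (1/6)·15 + (1/3)·6 = 17/2
a2: (1/2)·3 + (1/6)·14 + (1/3)·14 = 17/2
a3: (1/2)·5 + (1/6)·11 + (1/3)·1 = 14/3
a4: (1/2)·10 + (1/6)·10 + (1/3)·10 = 10
Highest expected payoff is 10, from a4.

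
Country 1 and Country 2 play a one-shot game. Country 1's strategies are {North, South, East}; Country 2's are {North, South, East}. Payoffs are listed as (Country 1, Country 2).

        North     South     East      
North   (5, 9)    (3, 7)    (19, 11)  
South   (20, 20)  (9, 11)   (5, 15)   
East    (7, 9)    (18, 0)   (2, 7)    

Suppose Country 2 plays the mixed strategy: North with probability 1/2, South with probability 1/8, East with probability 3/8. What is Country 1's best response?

South

Country 1's best reply maximizes expected payoff against the mix.
North: (1/2)·5 + (1/8)·3 + (3/8)·19 = 10
South: (1/2)·20 + (1/8)·9 + (3/8)·5 = 13
East: (1/2)·7 + (1/8)·18 + (3/8)·2 = 13/2
Highest expected payoff is 13, from South.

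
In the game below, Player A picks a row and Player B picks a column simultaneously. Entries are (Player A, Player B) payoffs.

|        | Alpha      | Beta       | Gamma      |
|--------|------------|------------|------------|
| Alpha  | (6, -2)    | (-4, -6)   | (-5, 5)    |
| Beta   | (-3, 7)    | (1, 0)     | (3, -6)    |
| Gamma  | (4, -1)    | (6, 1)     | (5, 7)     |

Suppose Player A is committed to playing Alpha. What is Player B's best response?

With Player A fixed at Alpha, Player B's payoffs are: Alpha → -2, Beta → -6, Gamma → 5.
The maximum is 5, achieved by Gamma.

Gamma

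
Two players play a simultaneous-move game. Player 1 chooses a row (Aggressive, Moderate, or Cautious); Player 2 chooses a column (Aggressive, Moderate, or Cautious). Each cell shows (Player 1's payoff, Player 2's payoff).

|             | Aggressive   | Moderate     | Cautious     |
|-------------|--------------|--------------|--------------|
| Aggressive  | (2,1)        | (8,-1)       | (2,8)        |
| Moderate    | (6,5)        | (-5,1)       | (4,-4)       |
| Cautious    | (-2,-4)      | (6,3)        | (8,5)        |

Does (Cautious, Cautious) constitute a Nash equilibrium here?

Yes

Holding Player 2 at Cautious: Player 1 gets 8 from Cautious, versus 2 from Aggressive, 4 from Moderate. No profitable deviation for Player 1.
Holding Player 1 at Cautious: Player 2 gets 5 from Cautious, versus -4 from Aggressive, 3 from Moderate. No profitable deviation for Player 2 either.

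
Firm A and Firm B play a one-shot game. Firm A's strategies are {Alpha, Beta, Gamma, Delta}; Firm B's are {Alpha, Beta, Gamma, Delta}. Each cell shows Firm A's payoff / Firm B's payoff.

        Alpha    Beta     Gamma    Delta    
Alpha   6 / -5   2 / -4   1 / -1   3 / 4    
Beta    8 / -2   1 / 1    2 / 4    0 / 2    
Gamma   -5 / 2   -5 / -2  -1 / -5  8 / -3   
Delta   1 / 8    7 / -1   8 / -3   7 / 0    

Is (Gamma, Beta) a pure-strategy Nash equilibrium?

No

Holding Firm B at Beta: Firm A gets -5 from Gamma but could get 7 by switching to Delta. Firm A has a profitable deviation.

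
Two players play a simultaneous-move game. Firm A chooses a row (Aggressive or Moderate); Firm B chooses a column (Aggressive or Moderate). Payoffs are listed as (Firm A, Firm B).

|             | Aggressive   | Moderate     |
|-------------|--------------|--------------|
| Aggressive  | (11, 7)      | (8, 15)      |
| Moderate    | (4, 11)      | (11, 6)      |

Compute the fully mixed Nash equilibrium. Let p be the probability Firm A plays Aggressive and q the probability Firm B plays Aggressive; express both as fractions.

In a mixed NE each player is indifferent between their pure strategies, so the opponent's mix sets the indifference.
Firm B indifferent between Aggressive and Moderate: p·7 + (1−p)·11 = p·15 + (1−p)·6 ⟹ 11 + (-4)p = 6 + 9p ⟹ p = 5/13.
Firm A indifferent between Aggressive and Moderate: q·11 + (1−q)·8 = q·4 + (1−q)·11 ⟹ 8 + 3q = 11 + (-7)q ⟹ q = 3/10.

p = 5/13, q = 3/10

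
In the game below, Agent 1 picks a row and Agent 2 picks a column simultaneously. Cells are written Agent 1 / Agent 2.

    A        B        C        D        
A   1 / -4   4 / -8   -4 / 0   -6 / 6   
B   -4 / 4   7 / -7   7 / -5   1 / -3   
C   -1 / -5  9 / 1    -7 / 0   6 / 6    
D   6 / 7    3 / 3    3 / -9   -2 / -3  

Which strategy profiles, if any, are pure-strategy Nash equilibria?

Find each player's best response to every opponent strategy; NE are the intersections.
Agent 1's best responses — vs A: D (payoff 6); vs B: C (payoff 9); vs C: B (payoff 7); vs D: C (payoff 6).
Agent 2's best responses — vs A: D (payoff 6); vs B: A (payoff 4); vs C: D (payoff 6); vs D: A (payoff 7).
Mutual best responses occur at (C, D) and (D, A); at each, neither player gains by switching.

(C, D) and (D, A)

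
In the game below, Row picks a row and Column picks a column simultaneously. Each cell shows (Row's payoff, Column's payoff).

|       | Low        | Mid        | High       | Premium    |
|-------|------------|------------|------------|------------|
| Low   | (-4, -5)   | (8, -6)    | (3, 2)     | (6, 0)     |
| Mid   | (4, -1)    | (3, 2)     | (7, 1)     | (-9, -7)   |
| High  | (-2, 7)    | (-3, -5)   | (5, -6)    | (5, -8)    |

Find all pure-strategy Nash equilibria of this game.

None

Find each player's best response to every opponent strategy; NE are the intersections.
Row's best responses — vs Low: Mid (payoff 4); vs Mid: Low (payoff 8); vs High: Mid (payoff 7); vs Premium: Low (payoff 6).
Column's best responses — vs Low: High (payoff 2); vs Mid: Mid (payoff 2); vs High: Low (payoff 7).
No cell has both players best-responding. For instance, Row's best reply to High is Mid, but against Mid Column prefers Mid over High.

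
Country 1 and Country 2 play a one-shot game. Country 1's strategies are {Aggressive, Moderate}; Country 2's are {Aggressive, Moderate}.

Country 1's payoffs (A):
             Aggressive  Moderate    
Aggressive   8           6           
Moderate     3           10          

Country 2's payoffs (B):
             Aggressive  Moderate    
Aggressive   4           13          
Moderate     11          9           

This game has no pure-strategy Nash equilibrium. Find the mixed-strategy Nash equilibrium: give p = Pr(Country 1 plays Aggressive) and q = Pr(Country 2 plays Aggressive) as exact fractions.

p = 2/11, q = 4/9

Each player's mixing probability is pinned down by making the *other* player indifferent.
Country 2 indifferent between Aggressive and Moderate: p·4 + (1−p)·11 = p·13 + (1−p)·9 ⟹ 11 + (-7)p = 9 + 4p ⟹ p = 2/11.
Country 1 indifferent between Aggressive and Moderate: q·8 + (1−q)·6 = q·3 + (1−q)·10 ⟹ 6 + 2q = 10 + (-7)q ⟹ q = 4/9.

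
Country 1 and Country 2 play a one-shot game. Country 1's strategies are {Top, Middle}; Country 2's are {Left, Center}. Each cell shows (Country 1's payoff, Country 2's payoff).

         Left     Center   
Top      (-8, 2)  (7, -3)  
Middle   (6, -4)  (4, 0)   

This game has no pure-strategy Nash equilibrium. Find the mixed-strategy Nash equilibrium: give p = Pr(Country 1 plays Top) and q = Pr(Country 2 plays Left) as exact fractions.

Each player's mixing probability is pinned down by making the *other* player indifferent.
Country 2 indifferent between Left and Center: p·2 + (1−p)·(-4) = p·(-3) + (1−p)·0 ⟹ (-4) + 6p = 0 + (-3)p ⟹ p = 4/9.
Country 1 indifferent between Top and Middle: q·(-8) + (1−q)·7 = q·6 + (1−q)·4 ⟹ 7 + (-15)q = 4 + 2q ⟹ q = 3/17.

p = 4/9, q = 3/17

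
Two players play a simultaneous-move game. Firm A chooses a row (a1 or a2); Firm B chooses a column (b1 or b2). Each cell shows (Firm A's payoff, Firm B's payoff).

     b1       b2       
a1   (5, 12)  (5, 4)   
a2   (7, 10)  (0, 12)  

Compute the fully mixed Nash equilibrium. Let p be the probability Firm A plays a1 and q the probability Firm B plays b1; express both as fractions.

p = 1/5, q = 5/7

Each player's mixing probability is pinned down by making the *other* player indifferent.
Firm B indifferent between b1 and b2: p·12 + (1−p)·10 = p·4 + (1−p)·12 ⟹ 10 + 2p = 12 + (-8)p ⟹ p = 1/5.
Firm A indifferent between a1 and a2: q·5 + (1−q)·5 = q·7 + (1−q)·0 ⟹ 5 + 0q = 0 + 7q ⟹ q = 5/7.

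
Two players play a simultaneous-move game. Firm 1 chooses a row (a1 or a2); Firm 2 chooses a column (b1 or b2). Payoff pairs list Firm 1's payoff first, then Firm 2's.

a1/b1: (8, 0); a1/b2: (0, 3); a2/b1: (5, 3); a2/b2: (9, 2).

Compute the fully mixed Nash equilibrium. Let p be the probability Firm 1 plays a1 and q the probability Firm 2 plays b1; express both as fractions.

In a mixed NE each player is indifferent between their pure strategies, so the opponent's mix sets the indifference.
Firm 2 indifferent between b1 and b2: p·0 + (1−p)·3 = p·3 + (1−p)·2 ⟹ 3 + (-3)p = 2 + 1p ⟹ p = 1/4.
Firm 1 indifferent between a1 and a2: q·8 + (1−q)·0 = q·5 + (1−q)·9 ⟹ 0 + 8q = 9 + (-4)q ⟹ q = 3/4.

p = 1/4, q = 3/4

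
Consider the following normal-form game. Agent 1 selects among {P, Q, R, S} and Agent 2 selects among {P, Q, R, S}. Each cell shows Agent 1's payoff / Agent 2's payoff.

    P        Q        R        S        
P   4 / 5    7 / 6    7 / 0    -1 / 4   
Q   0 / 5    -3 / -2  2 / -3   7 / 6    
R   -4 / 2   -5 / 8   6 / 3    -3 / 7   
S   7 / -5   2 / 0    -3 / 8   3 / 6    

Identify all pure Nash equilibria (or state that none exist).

(P, Q) and (Q, S)

Find each player's best response to every opponent strategy; NE are the intersections.
Agent 1's best responses — vs P: S (payoff 7); vs Q: P (payoff 7); vs R: P (payoff 7); vs S: Q (payoff 7).
Agent 2's best responses — vs P: Q (payoff 6); vs Q: S (payoff 6); vs R: Q (payoff 8); vs S: R (payoff 8).
Mutual best responses occur at (P, Q) and (Q, S); at each, neither player gains by switching.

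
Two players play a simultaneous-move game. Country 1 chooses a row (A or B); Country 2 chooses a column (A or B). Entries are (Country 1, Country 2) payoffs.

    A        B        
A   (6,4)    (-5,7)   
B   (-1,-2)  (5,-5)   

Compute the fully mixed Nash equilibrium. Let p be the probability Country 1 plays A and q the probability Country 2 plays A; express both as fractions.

Each player's mixing probability is pinned down by making the *other* player indifferent.
Country 2 indifferent between A and B: p·4 + (1−p)·(-2) = p·7 + (1−p)·(-5) ⟹ (-2) + 6p = (-5) + 12p ⟹ p = 1/2.
Country 1 indifferent between A and B: q·6 + (1−q)·(-5) = q·(-1) + (1−q)·5 ⟹ (-5) + 11q = 5 + (-6)q ⟹ q = 10/17.

p = 1/2, q = 10/17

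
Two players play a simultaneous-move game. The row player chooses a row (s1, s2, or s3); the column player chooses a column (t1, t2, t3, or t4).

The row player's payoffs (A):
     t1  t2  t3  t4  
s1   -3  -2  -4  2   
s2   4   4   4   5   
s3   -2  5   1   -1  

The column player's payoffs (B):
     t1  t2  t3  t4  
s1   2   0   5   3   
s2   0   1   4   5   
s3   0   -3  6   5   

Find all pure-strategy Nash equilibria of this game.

(s2, t4)

A profile is a Nash equilibrium when each player is best-responding to the other.
The row player's best responses — vs t1: s2 (payoff 4); vs t2: s3 (payoff 5); vs t3: s2 (payoff 4); vs t4: s2 (payoff 5).
The column player's best responses — vs s1: t3 (payoff 5); vs s2: t4 (payoff 5); vs s3: t3 (payoff 6).
The only mutual best response is (s2, t4); neither player gains by switching there.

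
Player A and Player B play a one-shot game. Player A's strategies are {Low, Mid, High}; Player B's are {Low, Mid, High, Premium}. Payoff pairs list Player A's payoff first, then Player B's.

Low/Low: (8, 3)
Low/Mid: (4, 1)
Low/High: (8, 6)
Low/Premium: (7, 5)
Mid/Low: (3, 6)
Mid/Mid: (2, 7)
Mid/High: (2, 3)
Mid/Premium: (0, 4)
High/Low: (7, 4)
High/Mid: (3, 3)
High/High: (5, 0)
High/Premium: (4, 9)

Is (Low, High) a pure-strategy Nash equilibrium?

Yes

Holding Player B at High: Player A gets 8 from Low, versus 2 from Mid, 5 from High. No profitable deviation for Player A.
Holding Player A at Low: Player B gets 6 from High, versus 3 from Low, 1 from Mid, 5 from Premium. No profitable deviation for Player B either.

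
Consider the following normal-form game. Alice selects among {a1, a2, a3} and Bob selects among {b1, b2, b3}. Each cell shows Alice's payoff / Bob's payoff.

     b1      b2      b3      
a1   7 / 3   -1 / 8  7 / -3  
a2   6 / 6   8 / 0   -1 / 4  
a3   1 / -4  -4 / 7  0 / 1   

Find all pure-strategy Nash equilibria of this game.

Check mutual best responses: a cell is a NE iff neither player can gain by unilaterally deviating.
Alice's best responses — vs b1: a1 (payoff 7); vs b2: a2 (payoff 8); vs b3: a1 (payoff 7).
Bob's best responses — vs a1: b2 (payoff 8); vs a2: b1 (payoff 6); vs a3: b2 (payoff 7).
No cell has both players best-responding. For instance, Alice's best reply to b1 is a1, but against a1 Bob prefers b2 over b1.

None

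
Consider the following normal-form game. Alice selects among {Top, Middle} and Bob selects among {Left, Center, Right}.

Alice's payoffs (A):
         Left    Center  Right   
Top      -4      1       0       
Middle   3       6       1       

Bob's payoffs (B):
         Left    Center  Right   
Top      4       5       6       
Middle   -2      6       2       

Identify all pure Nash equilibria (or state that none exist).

A profile is a Nash equilibrium when each player is best-responding to the other.
Alice's best responses — vs Left: Middle (payoff 3); vs Center: Middle (payoff 6); vs Right: Middle (payoff 1).
Bob's best responses — vs Top: Right (payoff 6); vs Middle: Center (payoff 6).
The only mutual best response is (Middle, Center); neither player gains by switching there.

(Middle, Center)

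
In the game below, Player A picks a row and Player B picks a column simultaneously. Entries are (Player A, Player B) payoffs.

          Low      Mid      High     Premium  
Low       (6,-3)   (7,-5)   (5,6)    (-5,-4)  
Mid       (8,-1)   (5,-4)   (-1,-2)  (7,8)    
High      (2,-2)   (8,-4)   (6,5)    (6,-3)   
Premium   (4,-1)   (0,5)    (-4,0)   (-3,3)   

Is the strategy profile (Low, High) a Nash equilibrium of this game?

Holding Player B at High: Player A gets 5 from Low but could get 6 by switching to High. Player A has a profitable deviation.

No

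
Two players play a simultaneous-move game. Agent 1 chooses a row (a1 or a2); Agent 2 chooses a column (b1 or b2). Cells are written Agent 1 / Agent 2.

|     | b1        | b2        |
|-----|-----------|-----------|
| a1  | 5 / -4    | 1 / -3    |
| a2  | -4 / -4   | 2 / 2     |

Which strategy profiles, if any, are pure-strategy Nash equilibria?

(a2, b2)

Check mutual best responses: a cell is a NE iff neither player can gain by unilaterally deviating.
Agent 1's best responses — vs b1: a1 (payoff 5); vs b2: a2 (payoff 2).
Agent 2's best responses — vs a1: b2 (payoff -3); vs a2: b2 (payoff 2).
The only mutual best response is (a2, b2); neither player gains by switching there.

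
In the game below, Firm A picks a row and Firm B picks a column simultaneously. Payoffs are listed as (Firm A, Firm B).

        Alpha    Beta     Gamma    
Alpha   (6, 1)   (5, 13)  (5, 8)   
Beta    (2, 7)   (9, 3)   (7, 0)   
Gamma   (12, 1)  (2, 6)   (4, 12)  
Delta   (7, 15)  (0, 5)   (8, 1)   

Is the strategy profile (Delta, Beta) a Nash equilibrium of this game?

No

Holding Firm B at Beta: Firm A gets 0 from Delta but could get 9 by switching to Beta. Firm A has a profitable deviation.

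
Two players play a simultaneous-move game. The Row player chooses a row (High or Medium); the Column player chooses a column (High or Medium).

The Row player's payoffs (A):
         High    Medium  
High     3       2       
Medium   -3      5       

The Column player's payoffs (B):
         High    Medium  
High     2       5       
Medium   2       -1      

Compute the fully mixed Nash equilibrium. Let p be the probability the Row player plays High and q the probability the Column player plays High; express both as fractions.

In a mixed NE each player is indifferent between their pure strategies, so the opponent's mix sets the indifference.
The Column player indifferent between High and Medium: p·2 + (1−p)·2 = p·5 + (1−p)·(-1) ⟹ 2 + 0p = (-1) + 6p ⟹ p = 1/2.
The Row player indifferent between High and Medium: q·3 + (1−q)·2 = q·(-3) + (1−q)·5 ⟹ 2 + 1q = 5 + (-8)q ⟹ q = 1/3.

p = 1/2, q = 1/3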